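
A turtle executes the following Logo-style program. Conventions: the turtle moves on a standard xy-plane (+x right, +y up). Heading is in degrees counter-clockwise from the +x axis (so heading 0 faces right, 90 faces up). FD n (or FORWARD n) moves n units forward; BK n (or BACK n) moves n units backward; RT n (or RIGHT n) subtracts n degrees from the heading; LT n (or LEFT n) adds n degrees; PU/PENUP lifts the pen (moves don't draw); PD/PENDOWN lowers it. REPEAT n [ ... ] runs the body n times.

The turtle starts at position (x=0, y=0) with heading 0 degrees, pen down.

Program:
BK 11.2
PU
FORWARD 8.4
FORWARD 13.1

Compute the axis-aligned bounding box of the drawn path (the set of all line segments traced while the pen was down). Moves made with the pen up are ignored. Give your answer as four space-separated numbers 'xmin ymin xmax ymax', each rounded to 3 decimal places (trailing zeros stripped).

Executing turtle program step by step:
Start: pos=(0,0), heading=0, pen down
BK 11.2: (0,0) -> (-11.2,0) [heading=0, draw]
PU: pen up
FD 8.4: (-11.2,0) -> (-2.8,0) [heading=0, move]
FD 13.1: (-2.8,0) -> (10.3,0) [heading=0, move]
Final: pos=(10.3,0), heading=0, 1 segment(s) drawn

Segment endpoints: x in {-11.2, 0}, y in {0}
xmin=-11.2, ymin=0, xmax=0, ymax=0

Answer: -11.2 0 0 0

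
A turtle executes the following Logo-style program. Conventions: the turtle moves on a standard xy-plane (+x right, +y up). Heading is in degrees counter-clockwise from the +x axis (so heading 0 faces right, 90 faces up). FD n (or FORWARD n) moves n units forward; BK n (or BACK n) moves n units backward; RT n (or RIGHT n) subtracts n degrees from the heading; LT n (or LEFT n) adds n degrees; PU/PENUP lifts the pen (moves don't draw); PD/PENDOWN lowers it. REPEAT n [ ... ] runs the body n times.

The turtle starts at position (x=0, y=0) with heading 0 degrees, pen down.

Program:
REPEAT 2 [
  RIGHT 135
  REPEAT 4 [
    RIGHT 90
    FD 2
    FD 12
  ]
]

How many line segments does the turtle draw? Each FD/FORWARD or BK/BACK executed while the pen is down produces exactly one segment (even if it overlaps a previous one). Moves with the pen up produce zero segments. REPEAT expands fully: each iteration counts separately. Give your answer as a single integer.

Answer: 16

Derivation:
Executing turtle program step by step:
Start: pos=(0,0), heading=0, pen down
REPEAT 2 [
  -- iteration 1/2 --
  RT 135: heading 0 -> 225
  REPEAT 4 [
    -- iteration 1/4 --
    RT 90: heading 225 -> 135
    FD 2: (0,0) -> (-1.414,1.414) [heading=135, draw]
    FD 12: (-1.414,1.414) -> (-9.899,9.899) [heading=135, draw]
    -- iteration 2/4 --
    RT 90: heading 135 -> 45
    FD 2: (-9.899,9.899) -> (-8.485,11.314) [heading=45, draw]
    FD 12: (-8.485,11.314) -> (0,19.799) [heading=45, draw]
    -- iteration 3/4 --
    RT 90: heading 45 -> 315
    FD 2: (0,19.799) -> (1.414,18.385) [heading=315, draw]
    FD 12: (1.414,18.385) -> (9.899,9.899) [heading=315, draw]
    -- iteration 4/4 --
    RT 90: heading 315 -> 225
    FD 2: (9.899,9.899) -> (8.485,8.485) [heading=225, draw]
    FD 12: (8.485,8.485) -> (0,0) [heading=225, draw]
  ]
  -- iteration 2/2 --
  RT 135: heading 225 -> 90
  REPEAT 4 [
    -- iteration 1/4 --
    RT 90: heading 90 -> 0
    FD 2: (0,0) -> (2,0) [heading=0, draw]
    FD 12: (2,0) -> (14,0) [heading=0, draw]
    -- iteration 2/4 --
    RT 90: heading 0 -> 270
    FD 2: (14,0) -> (14,-2) [heading=270, draw]
    FD 12: (14,-2) -> (14,-14) [heading=270, draw]
    -- iteration 3/4 --
    RT 90: heading 270 -> 180
    FD 2: (14,-14) -> (12,-14) [heading=180, draw]
    FD 12: (12,-14) -> (0,-14) [heading=180, draw]
    -- iteration 4/4 --
    RT 90: heading 180 -> 90
    FD 2: (0,-14) -> (0,-12) [heading=90, draw]
    FD 12: (0,-12) -> (0,0) [heading=90, draw]
  ]
]
Final: pos=(0,0), heading=90, 16 segment(s) drawn
Segments drawn: 16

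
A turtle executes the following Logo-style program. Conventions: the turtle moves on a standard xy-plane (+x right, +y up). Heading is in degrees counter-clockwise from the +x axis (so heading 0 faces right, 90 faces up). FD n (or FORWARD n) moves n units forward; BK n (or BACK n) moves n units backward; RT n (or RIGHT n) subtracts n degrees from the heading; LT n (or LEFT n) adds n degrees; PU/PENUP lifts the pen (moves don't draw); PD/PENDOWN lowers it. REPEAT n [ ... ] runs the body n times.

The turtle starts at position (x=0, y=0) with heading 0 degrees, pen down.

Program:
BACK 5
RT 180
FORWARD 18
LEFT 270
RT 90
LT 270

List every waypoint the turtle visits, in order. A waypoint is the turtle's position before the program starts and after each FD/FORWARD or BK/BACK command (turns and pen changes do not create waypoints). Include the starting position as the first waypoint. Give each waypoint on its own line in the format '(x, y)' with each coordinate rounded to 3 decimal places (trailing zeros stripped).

Executing turtle program step by step:
Start: pos=(0,0), heading=0, pen down
BK 5: (0,0) -> (-5,0) [heading=0, draw]
RT 180: heading 0 -> 180
FD 18: (-5,0) -> (-23,0) [heading=180, draw]
LT 270: heading 180 -> 90
RT 90: heading 90 -> 0
LT 270: heading 0 -> 270
Final: pos=(-23,0), heading=270, 2 segment(s) drawn
Waypoints (3 total):
(0, 0)
(-5, 0)
(-23, 0)

Answer: (0, 0)
(-5, 0)
(-23, 0)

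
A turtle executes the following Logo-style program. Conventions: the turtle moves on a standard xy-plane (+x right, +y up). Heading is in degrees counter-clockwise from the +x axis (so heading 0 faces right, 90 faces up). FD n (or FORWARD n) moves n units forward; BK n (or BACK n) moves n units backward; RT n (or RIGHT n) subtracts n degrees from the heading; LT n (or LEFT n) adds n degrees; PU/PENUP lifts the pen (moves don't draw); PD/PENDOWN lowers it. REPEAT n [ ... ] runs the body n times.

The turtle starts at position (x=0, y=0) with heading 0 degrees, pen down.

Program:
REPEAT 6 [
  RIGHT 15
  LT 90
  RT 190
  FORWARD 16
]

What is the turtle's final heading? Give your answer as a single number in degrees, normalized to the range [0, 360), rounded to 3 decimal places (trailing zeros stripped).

Answer: 30

Derivation:
Executing turtle program step by step:
Start: pos=(0,0), heading=0, pen down
REPEAT 6 [
  -- iteration 1/6 --
  RT 15: heading 0 -> 345
  LT 90: heading 345 -> 75
  RT 190: heading 75 -> 245
  FD 16: (0,0) -> (-6.762,-14.501) [heading=245, draw]
  -- iteration 2/6 --
  RT 15: heading 245 -> 230
  LT 90: heading 230 -> 320
  RT 190: heading 320 -> 130
  FD 16: (-6.762,-14.501) -> (-17.046,-2.244) [heading=130, draw]
  -- iteration 3/6 --
  RT 15: heading 130 -> 115
  LT 90: heading 115 -> 205
  RT 190: heading 205 -> 15
  FD 16: (-17.046,-2.244) -> (-1.592,1.897) [heading=15, draw]
  -- iteration 4/6 --
  RT 15: heading 15 -> 0
  LT 90: heading 0 -> 90
  RT 190: heading 90 -> 260
  FD 16: (-1.592,1.897) -> (-4.37,-13.86) [heading=260, draw]
  -- iteration 5/6 --
  RT 15: heading 260 -> 245
  LT 90: heading 245 -> 335
  RT 190: heading 335 -> 145
  FD 16: (-4.37,-13.86) -> (-17.476,-4.683) [heading=145, draw]
  -- iteration 6/6 --
  RT 15: heading 145 -> 130
  LT 90: heading 130 -> 220
  RT 190: heading 220 -> 30
  FD 16: (-17.476,-4.683) -> (-3.62,3.317) [heading=30, draw]
]
Final: pos=(-3.62,3.317), heading=30, 6 segment(s) drawn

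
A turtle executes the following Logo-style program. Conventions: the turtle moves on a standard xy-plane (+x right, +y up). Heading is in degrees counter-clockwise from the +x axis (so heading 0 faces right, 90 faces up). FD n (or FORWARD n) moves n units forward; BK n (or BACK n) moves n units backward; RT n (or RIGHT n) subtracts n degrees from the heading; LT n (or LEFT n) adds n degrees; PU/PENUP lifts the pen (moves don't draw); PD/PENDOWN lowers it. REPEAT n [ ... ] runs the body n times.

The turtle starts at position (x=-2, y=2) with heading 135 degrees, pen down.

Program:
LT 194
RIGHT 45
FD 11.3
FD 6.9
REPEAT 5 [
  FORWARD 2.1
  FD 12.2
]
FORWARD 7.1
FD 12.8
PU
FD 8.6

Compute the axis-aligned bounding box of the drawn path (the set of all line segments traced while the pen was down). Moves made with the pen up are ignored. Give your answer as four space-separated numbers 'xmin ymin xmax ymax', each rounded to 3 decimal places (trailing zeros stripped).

Executing turtle program step by step:
Start: pos=(-2,2), heading=135, pen down
LT 194: heading 135 -> 329
RT 45: heading 329 -> 284
FD 11.3: (-2,2) -> (0.734,-8.964) [heading=284, draw]
FD 6.9: (0.734,-8.964) -> (2.403,-15.659) [heading=284, draw]
REPEAT 5 [
  -- iteration 1/5 --
  FD 2.1: (2.403,-15.659) -> (2.911,-17.697) [heading=284, draw]
  FD 12.2: (2.911,-17.697) -> (5.862,-29.535) [heading=284, draw]
  -- iteration 2/5 --
  FD 2.1: (5.862,-29.535) -> (6.37,-31.572) [heading=284, draw]
  FD 12.2: (6.37,-31.572) -> (9.322,-43.41) [heading=284, draw]
  -- iteration 3/5 --
  FD 2.1: (9.322,-43.41) -> (9.83,-45.447) [heading=284, draw]
  FD 12.2: (9.83,-45.447) -> (12.781,-57.285) [heading=284, draw]
  -- iteration 4/5 --
  FD 2.1: (12.781,-57.285) -> (13.289,-59.323) [heading=284, draw]
  FD 12.2: (13.289,-59.323) -> (16.241,-71.16) [heading=284, draw]
  -- iteration 5/5 --
  FD 2.1: (16.241,-71.16) -> (16.749,-73.198) [heading=284, draw]
  FD 12.2: (16.749,-73.198) -> (19.7,-85.036) [heading=284, draw]
]
FD 7.1: (19.7,-85.036) -> (21.418,-91.925) [heading=284, draw]
FD 12.8: (21.418,-91.925) -> (24.515,-104.344) [heading=284, draw]
PU: pen up
FD 8.6: (24.515,-104.344) -> (26.595,-112.689) [heading=284, move]
Final: pos=(26.595,-112.689), heading=284, 14 segment(s) drawn

Segment endpoints: x in {-2, 0.734, 2.403, 2.911, 5.862, 6.37, 9.322, 9.83, 12.781, 13.289, 16.241, 16.749, 19.7, 21.418, 24.515}, y in {-104.344, -91.925, -85.036, -73.198, -71.16, -59.323, -57.285, -45.447, -43.41, -31.572, -29.535, -17.697, -15.659, -8.964, 2}
xmin=-2, ymin=-104.344, xmax=24.515, ymax=2

Answer: -2 -104.344 24.515 2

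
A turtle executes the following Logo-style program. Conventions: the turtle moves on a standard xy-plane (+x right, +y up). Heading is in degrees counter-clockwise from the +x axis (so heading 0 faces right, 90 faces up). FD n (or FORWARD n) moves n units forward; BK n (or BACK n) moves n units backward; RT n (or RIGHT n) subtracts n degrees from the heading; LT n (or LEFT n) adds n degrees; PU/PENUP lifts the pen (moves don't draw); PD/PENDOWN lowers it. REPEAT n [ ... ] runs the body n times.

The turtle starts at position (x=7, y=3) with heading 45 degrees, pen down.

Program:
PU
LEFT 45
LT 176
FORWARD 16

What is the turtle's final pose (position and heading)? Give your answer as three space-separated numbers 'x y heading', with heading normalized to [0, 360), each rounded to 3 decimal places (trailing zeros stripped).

Executing turtle program step by step:
Start: pos=(7,3), heading=45, pen down
PU: pen up
LT 45: heading 45 -> 90
LT 176: heading 90 -> 266
FD 16: (7,3) -> (5.884,-12.961) [heading=266, move]
Final: pos=(5.884,-12.961), heading=266, 0 segment(s) drawn

Answer: 5.884 -12.961 266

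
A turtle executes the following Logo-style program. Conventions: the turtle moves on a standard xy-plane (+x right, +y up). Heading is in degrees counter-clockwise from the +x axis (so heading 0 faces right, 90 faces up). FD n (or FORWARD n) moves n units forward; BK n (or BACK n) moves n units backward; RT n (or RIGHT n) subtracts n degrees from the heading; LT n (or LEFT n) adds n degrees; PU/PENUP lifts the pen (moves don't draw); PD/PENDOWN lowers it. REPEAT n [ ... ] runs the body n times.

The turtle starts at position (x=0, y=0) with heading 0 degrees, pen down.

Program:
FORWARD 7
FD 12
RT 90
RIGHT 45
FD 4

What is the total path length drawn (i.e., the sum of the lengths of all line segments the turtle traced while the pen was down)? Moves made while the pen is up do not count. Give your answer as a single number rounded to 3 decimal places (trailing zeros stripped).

Answer: 23

Derivation:
Executing turtle program step by step:
Start: pos=(0,0), heading=0, pen down
FD 7: (0,0) -> (7,0) [heading=0, draw]
FD 12: (7,0) -> (19,0) [heading=0, draw]
RT 90: heading 0 -> 270
RT 45: heading 270 -> 225
FD 4: (19,0) -> (16.172,-2.828) [heading=225, draw]
Final: pos=(16.172,-2.828), heading=225, 3 segment(s) drawn

Segment lengths:
  seg 1: (0,0) -> (7,0), length = 7
  seg 2: (7,0) -> (19,0), length = 12
  seg 3: (19,0) -> (16.172,-2.828), length = 4
Total = 23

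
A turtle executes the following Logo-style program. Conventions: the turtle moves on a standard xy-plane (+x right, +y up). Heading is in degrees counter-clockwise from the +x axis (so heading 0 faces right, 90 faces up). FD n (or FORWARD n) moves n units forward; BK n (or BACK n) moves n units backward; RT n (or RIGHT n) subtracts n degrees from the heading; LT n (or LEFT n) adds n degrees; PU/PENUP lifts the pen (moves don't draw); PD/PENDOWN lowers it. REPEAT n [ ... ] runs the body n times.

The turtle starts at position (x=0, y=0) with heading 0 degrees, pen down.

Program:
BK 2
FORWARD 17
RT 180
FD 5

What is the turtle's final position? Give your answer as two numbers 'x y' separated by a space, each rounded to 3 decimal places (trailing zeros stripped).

Executing turtle program step by step:
Start: pos=(0,0), heading=0, pen down
BK 2: (0,0) -> (-2,0) [heading=0, draw]
FD 17: (-2,0) -> (15,0) [heading=0, draw]
RT 180: heading 0 -> 180
FD 5: (15,0) -> (10,0) [heading=180, draw]
Final: pos=(10,0), heading=180, 3 segment(s) drawn

Answer: 10 0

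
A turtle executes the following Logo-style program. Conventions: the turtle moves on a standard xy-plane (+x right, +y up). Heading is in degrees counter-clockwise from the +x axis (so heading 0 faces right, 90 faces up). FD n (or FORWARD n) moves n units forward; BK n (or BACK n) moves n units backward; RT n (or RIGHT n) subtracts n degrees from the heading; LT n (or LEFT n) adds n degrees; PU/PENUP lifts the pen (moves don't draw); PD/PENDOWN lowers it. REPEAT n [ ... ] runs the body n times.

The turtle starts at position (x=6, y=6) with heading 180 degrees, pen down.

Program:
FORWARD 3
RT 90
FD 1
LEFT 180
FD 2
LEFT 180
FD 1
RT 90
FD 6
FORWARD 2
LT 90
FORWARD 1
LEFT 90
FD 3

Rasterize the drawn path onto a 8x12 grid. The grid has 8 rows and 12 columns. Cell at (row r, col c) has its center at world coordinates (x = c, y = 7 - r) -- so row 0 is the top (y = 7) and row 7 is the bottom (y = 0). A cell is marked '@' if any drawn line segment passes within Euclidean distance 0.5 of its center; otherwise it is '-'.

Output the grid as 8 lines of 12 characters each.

Answer: ---@----@@@@
---@@@@@@@@@
---@--------
------------
------------
------------
------------
------------

Derivation:
Segment 0: (6,6) -> (3,6)
Segment 1: (3,6) -> (3,7)
Segment 2: (3,7) -> (3,5)
Segment 3: (3,5) -> (3,6)
Segment 4: (3,6) -> (9,6)
Segment 5: (9,6) -> (11,6)
Segment 6: (11,6) -> (11,7)
Segment 7: (11,7) -> (8,7)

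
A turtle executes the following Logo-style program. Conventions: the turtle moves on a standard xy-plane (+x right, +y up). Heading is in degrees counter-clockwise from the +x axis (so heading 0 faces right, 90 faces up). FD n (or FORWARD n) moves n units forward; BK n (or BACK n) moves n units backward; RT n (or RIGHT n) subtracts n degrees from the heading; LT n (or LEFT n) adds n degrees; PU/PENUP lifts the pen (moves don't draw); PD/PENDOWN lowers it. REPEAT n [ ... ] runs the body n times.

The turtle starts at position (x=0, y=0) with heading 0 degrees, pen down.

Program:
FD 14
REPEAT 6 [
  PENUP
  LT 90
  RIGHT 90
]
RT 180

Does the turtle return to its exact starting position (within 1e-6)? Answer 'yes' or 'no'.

Executing turtle program step by step:
Start: pos=(0,0), heading=0, pen down
FD 14: (0,0) -> (14,0) [heading=0, draw]
REPEAT 6 [
  -- iteration 1/6 --
  PU: pen up
  LT 90: heading 0 -> 90
  RT 90: heading 90 -> 0
  -- iteration 2/6 --
  PU: pen up
  LT 90: heading 0 -> 90
  RT 90: heading 90 -> 0
  -- iteration 3/6 --
  PU: pen up
  LT 90: heading 0 -> 90
  RT 90: heading 90 -> 0
  -- iteration 4/6 --
  PU: pen up
  LT 90: heading 0 -> 90
  RT 90: heading 90 -> 0
  -- iteration 5/6 --
  PU: pen up
  LT 90: heading 0 -> 90
  RT 90: heading 90 -> 0
  -- iteration 6/6 --
  PU: pen up
  LT 90: heading 0 -> 90
  RT 90: heading 90 -> 0
]
RT 180: heading 0 -> 180
Final: pos=(14,0), heading=180, 1 segment(s) drawn

Start position: (0, 0)
Final position: (14, 0)
Distance = 14; >= 1e-6 -> NOT closed

Answer: no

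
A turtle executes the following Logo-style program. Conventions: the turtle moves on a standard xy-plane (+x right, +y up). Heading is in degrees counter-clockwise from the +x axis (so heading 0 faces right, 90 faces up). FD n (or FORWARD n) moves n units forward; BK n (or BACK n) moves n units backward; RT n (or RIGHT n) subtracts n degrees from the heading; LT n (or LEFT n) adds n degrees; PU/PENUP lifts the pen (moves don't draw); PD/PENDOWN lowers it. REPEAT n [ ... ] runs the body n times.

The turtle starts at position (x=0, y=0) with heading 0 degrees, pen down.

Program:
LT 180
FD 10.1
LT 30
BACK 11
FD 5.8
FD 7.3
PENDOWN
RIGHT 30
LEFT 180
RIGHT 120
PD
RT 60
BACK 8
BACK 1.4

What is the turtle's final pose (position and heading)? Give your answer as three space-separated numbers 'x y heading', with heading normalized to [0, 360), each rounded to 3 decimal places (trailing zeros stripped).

Answer: -2.519 -1.05 180

Derivation:
Executing turtle program step by step:
Start: pos=(0,0), heading=0, pen down
LT 180: heading 0 -> 180
FD 10.1: (0,0) -> (-10.1,0) [heading=180, draw]
LT 30: heading 180 -> 210
BK 11: (-10.1,0) -> (-0.574,5.5) [heading=210, draw]
FD 5.8: (-0.574,5.5) -> (-5.597,2.6) [heading=210, draw]
FD 7.3: (-5.597,2.6) -> (-11.919,-1.05) [heading=210, draw]
PD: pen down
RT 30: heading 210 -> 180
LT 180: heading 180 -> 0
RT 120: heading 0 -> 240
PD: pen down
RT 60: heading 240 -> 180
BK 8: (-11.919,-1.05) -> (-3.919,-1.05) [heading=180, draw]
BK 1.4: (-3.919,-1.05) -> (-2.519,-1.05) [heading=180, draw]
Final: pos=(-2.519,-1.05), heading=180, 6 segment(s) drawn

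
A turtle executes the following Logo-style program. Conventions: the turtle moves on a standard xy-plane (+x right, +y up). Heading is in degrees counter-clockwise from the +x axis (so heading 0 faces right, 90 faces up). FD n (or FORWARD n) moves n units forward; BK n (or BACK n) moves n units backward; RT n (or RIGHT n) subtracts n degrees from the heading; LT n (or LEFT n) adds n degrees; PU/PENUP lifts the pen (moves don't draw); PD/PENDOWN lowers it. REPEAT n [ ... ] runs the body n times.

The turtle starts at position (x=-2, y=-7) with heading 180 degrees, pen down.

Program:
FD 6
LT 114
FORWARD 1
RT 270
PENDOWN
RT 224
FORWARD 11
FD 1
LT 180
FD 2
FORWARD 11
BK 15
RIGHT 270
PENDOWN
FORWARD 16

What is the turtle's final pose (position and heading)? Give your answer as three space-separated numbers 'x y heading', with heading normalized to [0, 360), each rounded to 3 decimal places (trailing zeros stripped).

Answer: -15.277 11.91 70

Derivation:
Executing turtle program step by step:
Start: pos=(-2,-7), heading=180, pen down
FD 6: (-2,-7) -> (-8,-7) [heading=180, draw]
LT 114: heading 180 -> 294
FD 1: (-8,-7) -> (-7.593,-7.914) [heading=294, draw]
RT 270: heading 294 -> 24
PD: pen down
RT 224: heading 24 -> 160
FD 11: (-7.593,-7.914) -> (-17.93,-4.151) [heading=160, draw]
FD 1: (-17.93,-4.151) -> (-18.87,-3.809) [heading=160, draw]
LT 180: heading 160 -> 340
FD 2: (-18.87,-3.809) -> (-16.99,-4.493) [heading=340, draw]
FD 11: (-16.99,-4.493) -> (-6.654,-8.256) [heading=340, draw]
BK 15: (-6.654,-8.256) -> (-20.749,-3.125) [heading=340, draw]
RT 270: heading 340 -> 70
PD: pen down
FD 16: (-20.749,-3.125) -> (-15.277,11.91) [heading=70, draw]
Final: pos=(-15.277,11.91), heading=70, 8 segment(s) drawn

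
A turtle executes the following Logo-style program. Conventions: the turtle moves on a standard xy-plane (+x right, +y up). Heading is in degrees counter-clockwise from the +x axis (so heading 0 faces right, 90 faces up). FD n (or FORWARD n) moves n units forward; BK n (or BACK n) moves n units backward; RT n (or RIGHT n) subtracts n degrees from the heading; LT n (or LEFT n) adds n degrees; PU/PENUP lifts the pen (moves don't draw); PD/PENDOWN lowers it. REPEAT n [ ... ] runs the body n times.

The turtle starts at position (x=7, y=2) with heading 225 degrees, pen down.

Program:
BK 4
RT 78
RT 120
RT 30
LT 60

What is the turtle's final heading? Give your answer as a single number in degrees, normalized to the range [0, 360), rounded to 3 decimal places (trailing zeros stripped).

Executing turtle program step by step:
Start: pos=(7,2), heading=225, pen down
BK 4: (7,2) -> (9.828,4.828) [heading=225, draw]
RT 78: heading 225 -> 147
RT 120: heading 147 -> 27
RT 30: heading 27 -> 357
LT 60: heading 357 -> 57
Final: pos=(9.828,4.828), heading=57, 1 segment(s) drawn

Answer: 57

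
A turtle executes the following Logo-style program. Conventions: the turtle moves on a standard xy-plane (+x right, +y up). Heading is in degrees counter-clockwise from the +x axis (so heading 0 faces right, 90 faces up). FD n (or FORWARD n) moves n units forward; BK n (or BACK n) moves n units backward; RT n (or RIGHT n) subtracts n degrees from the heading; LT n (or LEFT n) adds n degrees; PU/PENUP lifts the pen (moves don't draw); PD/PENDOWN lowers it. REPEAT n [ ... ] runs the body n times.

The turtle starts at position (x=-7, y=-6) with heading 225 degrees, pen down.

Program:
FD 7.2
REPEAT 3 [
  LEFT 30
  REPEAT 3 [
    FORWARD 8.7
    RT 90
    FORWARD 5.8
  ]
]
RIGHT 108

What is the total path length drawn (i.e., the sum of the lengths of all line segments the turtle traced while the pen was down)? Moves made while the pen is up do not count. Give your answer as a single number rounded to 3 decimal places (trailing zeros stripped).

Answer: 137.7

Derivation:
Executing turtle program step by step:
Start: pos=(-7,-6), heading=225, pen down
FD 7.2: (-7,-6) -> (-12.091,-11.091) [heading=225, draw]
REPEAT 3 [
  -- iteration 1/3 --
  LT 30: heading 225 -> 255
  REPEAT 3 [
    -- iteration 1/3 --
    FD 8.7: (-12.091,-11.091) -> (-14.343,-19.495) [heading=255, draw]
    RT 90: heading 255 -> 165
    FD 5.8: (-14.343,-19.495) -> (-19.945,-17.994) [heading=165, draw]
    -- iteration 2/3 --
    FD 8.7: (-19.945,-17.994) -> (-28.349,-15.742) [heading=165, draw]
    RT 90: heading 165 -> 75
    FD 5.8: (-28.349,-15.742) -> (-26.848,-10.139) [heading=75, draw]
    -- iteration 3/3 --
    FD 8.7: (-26.848,-10.139) -> (-24.596,-1.736) [heading=75, draw]
    RT 90: heading 75 -> 345
    FD 5.8: (-24.596,-1.736) -> (-18.994,-3.237) [heading=345, draw]
  ]
  -- iteration 2/3 --
  LT 30: heading 345 -> 15
  REPEAT 3 [
    -- iteration 1/3 --
    FD 8.7: (-18.994,-3.237) -> (-10.59,-0.985) [heading=15, draw]
    RT 90: heading 15 -> 285
    FD 5.8: (-10.59,-0.985) -> (-9.089,-6.588) [heading=285, draw]
    -- iteration 2/3 --
    FD 8.7: (-9.089,-6.588) -> (-6.837,-14.991) [heading=285, draw]
    RT 90: heading 285 -> 195
    FD 5.8: (-6.837,-14.991) -> (-12.44,-16.492) [heading=195, draw]
    -- iteration 3/3 --
    FD 8.7: (-12.44,-16.492) -> (-20.843,-18.744) [heading=195, draw]
    RT 90: heading 195 -> 105
    FD 5.8: (-20.843,-18.744) -> (-22.344,-13.142) [heading=105, draw]
  ]
  -- iteration 3/3 --
  LT 30: heading 105 -> 135
  REPEAT 3 [
    -- iteration 1/3 --
    FD 8.7: (-22.344,-13.142) -> (-28.496,-6.99) [heading=135, draw]
    RT 90: heading 135 -> 45
    FD 5.8: (-28.496,-6.99) -> (-24.395,-2.889) [heading=45, draw]
    -- iteration 2/3 --
    FD 8.7: (-24.395,-2.889) -> (-18.243,3.263) [heading=45, draw]
    RT 90: heading 45 -> 315
    FD 5.8: (-18.243,3.263) -> (-14.142,-0.838) [heading=315, draw]
    -- iteration 3/3 --
    FD 8.7: (-14.142,-0.838) -> (-7.99,-6.99) [heading=315, draw]
    RT 90: heading 315 -> 225
    FD 5.8: (-7.99,-6.99) -> (-12.091,-11.091) [heading=225, draw]
  ]
]
RT 108: heading 225 -> 117
Final: pos=(-12.091,-11.091), heading=117, 19 segment(s) drawn

Segment lengths:
  seg 1: (-7,-6) -> (-12.091,-11.091), length = 7.2
  seg 2: (-12.091,-11.091) -> (-14.343,-19.495), length = 8.7
  seg 3: (-14.343,-19.495) -> (-19.945,-17.994), length = 5.8
  seg 4: (-19.945,-17.994) -> (-28.349,-15.742), length = 8.7
  seg 5: (-28.349,-15.742) -> (-26.848,-10.139), length = 5.8
  seg 6: (-26.848,-10.139) -> (-24.596,-1.736), length = 8.7
  seg 7: (-24.596,-1.736) -> (-18.994,-3.237), length = 5.8
  seg 8: (-18.994,-3.237) -> (-10.59,-0.985), length = 8.7
  seg 9: (-10.59,-0.985) -> (-9.089,-6.588), length = 5.8
  seg 10: (-9.089,-6.588) -> (-6.837,-14.991), length = 8.7
  seg 11: (-6.837,-14.991) -> (-12.44,-16.492), length = 5.8
  seg 12: (-12.44,-16.492) -> (-20.843,-18.744), length = 8.7
  seg 13: (-20.843,-18.744) -> (-22.344,-13.142), length = 5.8
  seg 14: (-22.344,-13.142) -> (-28.496,-6.99), length = 8.7
  seg 15: (-28.496,-6.99) -> (-24.395,-2.889), length = 5.8
  seg 16: (-24.395,-2.889) -> (-18.243,3.263), length = 8.7
  seg 17: (-18.243,3.263) -> (-14.142,-0.838), length = 5.8
  seg 18: (-14.142,-0.838) -> (-7.99,-6.99), length = 8.7
  seg 19: (-7.99,-6.99) -> (-12.091,-11.091), length = 5.8
Total = 137.7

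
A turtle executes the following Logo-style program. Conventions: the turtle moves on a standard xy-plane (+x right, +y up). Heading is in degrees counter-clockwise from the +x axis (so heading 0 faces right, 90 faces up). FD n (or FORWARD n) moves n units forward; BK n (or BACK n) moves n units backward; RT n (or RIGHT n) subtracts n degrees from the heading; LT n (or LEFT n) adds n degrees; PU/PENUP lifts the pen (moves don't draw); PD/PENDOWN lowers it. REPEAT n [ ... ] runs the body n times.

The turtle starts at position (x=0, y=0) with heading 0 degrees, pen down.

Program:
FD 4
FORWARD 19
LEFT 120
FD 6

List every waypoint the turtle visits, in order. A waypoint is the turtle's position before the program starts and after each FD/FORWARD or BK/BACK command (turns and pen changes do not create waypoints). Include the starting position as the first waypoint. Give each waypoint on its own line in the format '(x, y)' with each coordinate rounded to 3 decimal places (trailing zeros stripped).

Answer: (0, 0)
(4, 0)
(23, 0)
(20, 5.196)

Derivation:
Executing turtle program step by step:
Start: pos=(0,0), heading=0, pen down
FD 4: (0,0) -> (4,0) [heading=0, draw]
FD 19: (4,0) -> (23,0) [heading=0, draw]
LT 120: heading 0 -> 120
FD 6: (23,0) -> (20,5.196) [heading=120, draw]
Final: pos=(20,5.196), heading=120, 3 segment(s) drawn
Waypoints (4 total):
(0, 0)
(4, 0)
(23, 0)
(20, 5.196)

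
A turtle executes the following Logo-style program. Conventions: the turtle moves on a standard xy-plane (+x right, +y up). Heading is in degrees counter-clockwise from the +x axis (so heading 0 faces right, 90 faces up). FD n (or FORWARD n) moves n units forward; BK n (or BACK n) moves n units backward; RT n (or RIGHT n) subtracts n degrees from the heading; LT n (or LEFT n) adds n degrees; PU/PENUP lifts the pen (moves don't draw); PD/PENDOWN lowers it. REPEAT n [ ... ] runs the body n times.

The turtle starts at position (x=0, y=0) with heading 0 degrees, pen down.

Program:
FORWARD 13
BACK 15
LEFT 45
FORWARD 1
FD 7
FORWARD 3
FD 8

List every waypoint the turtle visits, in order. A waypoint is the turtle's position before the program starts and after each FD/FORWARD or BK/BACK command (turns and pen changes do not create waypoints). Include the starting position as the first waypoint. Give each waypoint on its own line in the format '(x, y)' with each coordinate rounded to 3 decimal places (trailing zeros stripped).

Answer: (0, 0)
(13, 0)
(-2, 0)
(-1.293, 0.707)
(3.657, 5.657)
(5.778, 7.778)
(11.435, 13.435)

Derivation:
Executing turtle program step by step:
Start: pos=(0,0), heading=0, pen down
FD 13: (0,0) -> (13,0) [heading=0, draw]
BK 15: (13,0) -> (-2,0) [heading=0, draw]
LT 45: heading 0 -> 45
FD 1: (-2,0) -> (-1.293,0.707) [heading=45, draw]
FD 7: (-1.293,0.707) -> (3.657,5.657) [heading=45, draw]
FD 3: (3.657,5.657) -> (5.778,7.778) [heading=45, draw]
FD 8: (5.778,7.778) -> (11.435,13.435) [heading=45, draw]
Final: pos=(11.435,13.435), heading=45, 6 segment(s) drawn
Waypoints (7 total):
(0, 0)
(13, 0)
(-2, 0)
(-1.293, 0.707)
(3.657, 5.657)
(5.778, 7.778)
(11.435, 13.435)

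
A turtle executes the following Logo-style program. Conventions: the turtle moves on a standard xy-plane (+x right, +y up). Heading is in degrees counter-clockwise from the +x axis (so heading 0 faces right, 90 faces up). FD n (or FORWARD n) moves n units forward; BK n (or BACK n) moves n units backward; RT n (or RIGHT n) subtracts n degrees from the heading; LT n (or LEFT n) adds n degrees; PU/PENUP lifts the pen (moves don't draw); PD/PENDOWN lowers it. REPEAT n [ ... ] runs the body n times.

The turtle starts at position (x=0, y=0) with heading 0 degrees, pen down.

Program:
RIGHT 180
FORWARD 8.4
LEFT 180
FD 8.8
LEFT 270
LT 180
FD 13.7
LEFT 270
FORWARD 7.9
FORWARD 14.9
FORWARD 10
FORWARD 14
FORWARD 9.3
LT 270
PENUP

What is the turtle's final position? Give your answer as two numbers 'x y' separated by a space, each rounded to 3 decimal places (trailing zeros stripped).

Executing turtle program step by step:
Start: pos=(0,0), heading=0, pen down
RT 180: heading 0 -> 180
FD 8.4: (0,0) -> (-8.4,0) [heading=180, draw]
LT 180: heading 180 -> 0
FD 8.8: (-8.4,0) -> (0.4,0) [heading=0, draw]
LT 270: heading 0 -> 270
LT 180: heading 270 -> 90
FD 13.7: (0.4,0) -> (0.4,13.7) [heading=90, draw]
LT 270: heading 90 -> 0
FD 7.9: (0.4,13.7) -> (8.3,13.7) [heading=0, draw]
FD 14.9: (8.3,13.7) -> (23.2,13.7) [heading=0, draw]
FD 10: (23.2,13.7) -> (33.2,13.7) [heading=0, draw]
FD 14: (33.2,13.7) -> (47.2,13.7) [heading=0, draw]
FD 9.3: (47.2,13.7) -> (56.5,13.7) [heading=0, draw]
LT 270: heading 0 -> 270
PU: pen up
Final: pos=(56.5,13.7), heading=270, 8 segment(s) drawn

Answer: 56.5 13.7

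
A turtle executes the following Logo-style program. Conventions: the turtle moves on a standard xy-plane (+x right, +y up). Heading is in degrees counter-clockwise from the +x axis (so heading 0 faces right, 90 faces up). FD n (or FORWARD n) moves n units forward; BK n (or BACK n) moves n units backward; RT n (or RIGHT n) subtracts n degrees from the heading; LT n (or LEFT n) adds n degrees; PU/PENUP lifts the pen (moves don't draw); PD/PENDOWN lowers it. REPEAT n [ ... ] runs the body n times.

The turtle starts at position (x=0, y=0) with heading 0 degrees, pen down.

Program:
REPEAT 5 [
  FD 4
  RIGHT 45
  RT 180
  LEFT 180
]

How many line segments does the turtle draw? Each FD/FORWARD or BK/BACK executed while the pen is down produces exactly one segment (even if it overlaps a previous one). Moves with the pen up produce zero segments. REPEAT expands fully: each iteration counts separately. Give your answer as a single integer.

Answer: 5

Derivation:
Executing turtle program step by step:
Start: pos=(0,0), heading=0, pen down
REPEAT 5 [
  -- iteration 1/5 --
  FD 4: (0,0) -> (4,0) [heading=0, draw]
  RT 45: heading 0 -> 315
  RT 180: heading 315 -> 135
  LT 180: heading 135 -> 315
  -- iteration 2/5 --
  FD 4: (4,0) -> (6.828,-2.828) [heading=315, draw]
  RT 45: heading 315 -> 270
  RT 180: heading 270 -> 90
  LT 180: heading 90 -> 270
  -- iteration 3/5 --
  FD 4: (6.828,-2.828) -> (6.828,-6.828) [heading=270, draw]
  RT 45: heading 270 -> 225
  RT 180: heading 225 -> 45
  LT 180: heading 45 -> 225
  -- iteration 4/5 --
  FD 4: (6.828,-6.828) -> (4,-9.657) [heading=225, draw]
  RT 45: heading 225 -> 180
  RT 180: heading 180 -> 0
  LT 180: heading 0 -> 180
  -- iteration 5/5 --
  FD 4: (4,-9.657) -> (0,-9.657) [heading=180, draw]
  RT 45: heading 180 -> 135
  RT 180: heading 135 -> 315
  LT 180: heading 315 -> 135
]
Final: pos=(0,-9.657), heading=135, 5 segment(s) drawn
Segments drawn: 5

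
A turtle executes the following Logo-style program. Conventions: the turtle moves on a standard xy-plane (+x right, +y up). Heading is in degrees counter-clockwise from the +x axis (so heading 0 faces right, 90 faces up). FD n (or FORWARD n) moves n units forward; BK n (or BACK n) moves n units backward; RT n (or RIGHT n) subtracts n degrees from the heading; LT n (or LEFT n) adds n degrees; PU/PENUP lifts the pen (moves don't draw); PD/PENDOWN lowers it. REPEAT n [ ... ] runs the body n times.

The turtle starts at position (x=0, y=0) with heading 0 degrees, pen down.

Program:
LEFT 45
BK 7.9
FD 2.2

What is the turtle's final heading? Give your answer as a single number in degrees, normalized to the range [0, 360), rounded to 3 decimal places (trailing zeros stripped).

Executing turtle program step by step:
Start: pos=(0,0), heading=0, pen down
LT 45: heading 0 -> 45
BK 7.9: (0,0) -> (-5.586,-5.586) [heading=45, draw]
FD 2.2: (-5.586,-5.586) -> (-4.031,-4.031) [heading=45, draw]
Final: pos=(-4.031,-4.031), heading=45, 2 segment(s) drawn

Answer: 45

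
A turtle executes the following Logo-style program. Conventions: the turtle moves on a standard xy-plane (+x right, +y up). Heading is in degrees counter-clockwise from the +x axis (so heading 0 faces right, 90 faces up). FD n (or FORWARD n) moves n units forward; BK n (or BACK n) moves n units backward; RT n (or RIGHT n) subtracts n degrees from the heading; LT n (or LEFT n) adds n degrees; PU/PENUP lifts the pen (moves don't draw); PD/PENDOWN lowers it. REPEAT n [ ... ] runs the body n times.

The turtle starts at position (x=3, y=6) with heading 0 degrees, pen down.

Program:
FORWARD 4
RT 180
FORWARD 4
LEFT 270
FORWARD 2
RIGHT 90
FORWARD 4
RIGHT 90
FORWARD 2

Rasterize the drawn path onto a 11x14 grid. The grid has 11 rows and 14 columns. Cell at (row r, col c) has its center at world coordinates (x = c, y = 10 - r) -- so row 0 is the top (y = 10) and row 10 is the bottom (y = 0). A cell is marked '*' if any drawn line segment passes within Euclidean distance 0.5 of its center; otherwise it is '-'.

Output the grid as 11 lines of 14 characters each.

Segment 0: (3,6) -> (7,6)
Segment 1: (7,6) -> (3,6)
Segment 2: (3,6) -> (3,8)
Segment 3: (3,8) -> (7,8)
Segment 4: (7,8) -> (7,6)

Answer: --------------
--------------
---*****------
---*---*------
---*****------
--------------
--------------
--------------
--------------
--------------
--------------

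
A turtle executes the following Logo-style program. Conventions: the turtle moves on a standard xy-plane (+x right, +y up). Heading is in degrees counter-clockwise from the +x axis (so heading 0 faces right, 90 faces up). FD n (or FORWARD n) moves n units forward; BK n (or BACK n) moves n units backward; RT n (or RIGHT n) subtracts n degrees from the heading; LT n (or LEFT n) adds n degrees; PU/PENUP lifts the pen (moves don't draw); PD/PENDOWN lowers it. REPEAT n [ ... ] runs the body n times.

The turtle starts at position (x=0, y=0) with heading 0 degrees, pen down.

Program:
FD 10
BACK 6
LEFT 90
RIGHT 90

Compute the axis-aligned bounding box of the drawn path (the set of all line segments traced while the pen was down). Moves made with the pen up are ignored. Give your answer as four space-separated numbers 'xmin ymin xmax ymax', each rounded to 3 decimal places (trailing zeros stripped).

Answer: 0 0 10 0

Derivation:
Executing turtle program step by step:
Start: pos=(0,0), heading=0, pen down
FD 10: (0,0) -> (10,0) [heading=0, draw]
BK 6: (10,0) -> (4,0) [heading=0, draw]
LT 90: heading 0 -> 90
RT 90: heading 90 -> 0
Final: pos=(4,0), heading=0, 2 segment(s) drawn

Segment endpoints: x in {0, 4, 10}, y in {0}
xmin=0, ymin=0, xmax=10, ymax=0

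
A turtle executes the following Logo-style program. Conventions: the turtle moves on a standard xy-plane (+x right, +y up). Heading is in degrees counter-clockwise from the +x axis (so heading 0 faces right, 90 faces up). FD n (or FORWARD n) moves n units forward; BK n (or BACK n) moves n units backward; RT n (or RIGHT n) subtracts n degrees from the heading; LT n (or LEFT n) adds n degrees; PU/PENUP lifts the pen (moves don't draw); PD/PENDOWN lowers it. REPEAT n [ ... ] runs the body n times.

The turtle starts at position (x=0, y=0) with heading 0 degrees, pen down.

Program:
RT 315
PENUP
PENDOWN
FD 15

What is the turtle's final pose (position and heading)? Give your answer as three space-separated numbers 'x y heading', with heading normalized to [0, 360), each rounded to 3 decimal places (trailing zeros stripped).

Executing turtle program step by step:
Start: pos=(0,0), heading=0, pen down
RT 315: heading 0 -> 45
PU: pen up
PD: pen down
FD 15: (0,0) -> (10.607,10.607) [heading=45, draw]
Final: pos=(10.607,10.607), heading=45, 1 segment(s) drawn

Answer: 10.607 10.607 45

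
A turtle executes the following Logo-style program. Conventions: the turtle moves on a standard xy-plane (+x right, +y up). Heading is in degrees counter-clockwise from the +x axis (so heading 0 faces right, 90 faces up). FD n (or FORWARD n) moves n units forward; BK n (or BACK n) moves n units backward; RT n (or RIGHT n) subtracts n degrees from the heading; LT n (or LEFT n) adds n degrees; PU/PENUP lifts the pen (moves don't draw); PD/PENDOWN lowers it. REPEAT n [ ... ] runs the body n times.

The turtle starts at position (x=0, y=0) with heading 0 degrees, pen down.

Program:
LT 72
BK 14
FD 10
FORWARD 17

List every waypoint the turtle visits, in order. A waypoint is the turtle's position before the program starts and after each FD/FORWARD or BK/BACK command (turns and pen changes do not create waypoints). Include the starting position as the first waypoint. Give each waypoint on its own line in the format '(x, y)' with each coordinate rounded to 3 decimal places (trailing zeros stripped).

Answer: (0, 0)
(-4.326, -13.315)
(-1.236, -3.804)
(4.017, 12.364)

Derivation:
Executing turtle program step by step:
Start: pos=(0,0), heading=0, pen down
LT 72: heading 0 -> 72
BK 14: (0,0) -> (-4.326,-13.315) [heading=72, draw]
FD 10: (-4.326,-13.315) -> (-1.236,-3.804) [heading=72, draw]
FD 17: (-1.236,-3.804) -> (4.017,12.364) [heading=72, draw]
Final: pos=(4.017,12.364), heading=72, 3 segment(s) drawn
Waypoints (4 total):
(0, 0)
(-4.326, -13.315)
(-1.236, -3.804)
(4.017, 12.364)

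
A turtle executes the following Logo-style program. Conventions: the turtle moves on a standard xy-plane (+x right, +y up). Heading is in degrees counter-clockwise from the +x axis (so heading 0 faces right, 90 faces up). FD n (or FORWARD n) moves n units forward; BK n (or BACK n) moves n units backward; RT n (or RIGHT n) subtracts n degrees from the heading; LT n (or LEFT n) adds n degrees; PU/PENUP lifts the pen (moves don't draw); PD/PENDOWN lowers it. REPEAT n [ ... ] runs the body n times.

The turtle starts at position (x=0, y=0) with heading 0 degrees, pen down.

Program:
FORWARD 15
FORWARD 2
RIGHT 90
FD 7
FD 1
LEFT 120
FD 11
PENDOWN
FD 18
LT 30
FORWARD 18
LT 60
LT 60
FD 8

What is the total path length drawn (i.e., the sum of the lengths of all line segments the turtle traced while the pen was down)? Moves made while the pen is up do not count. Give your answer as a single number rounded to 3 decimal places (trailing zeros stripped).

Executing turtle program step by step:
Start: pos=(0,0), heading=0, pen down
FD 15: (0,0) -> (15,0) [heading=0, draw]
FD 2: (15,0) -> (17,0) [heading=0, draw]
RT 90: heading 0 -> 270
FD 7: (17,0) -> (17,-7) [heading=270, draw]
FD 1: (17,-7) -> (17,-8) [heading=270, draw]
LT 120: heading 270 -> 30
FD 11: (17,-8) -> (26.526,-2.5) [heading=30, draw]
PD: pen down
FD 18: (26.526,-2.5) -> (42.115,6.5) [heading=30, draw]
LT 30: heading 30 -> 60
FD 18: (42.115,6.5) -> (51.115,22.088) [heading=60, draw]
LT 60: heading 60 -> 120
LT 60: heading 120 -> 180
FD 8: (51.115,22.088) -> (43.115,22.088) [heading=180, draw]
Final: pos=(43.115,22.088), heading=180, 8 segment(s) drawn

Segment lengths:
  seg 1: (0,0) -> (15,0), length = 15
  seg 2: (15,0) -> (17,0), length = 2
  seg 3: (17,0) -> (17,-7), length = 7
  seg 4: (17,-7) -> (17,-8), length = 1
  seg 5: (17,-8) -> (26.526,-2.5), length = 11
  seg 6: (26.526,-2.5) -> (42.115,6.5), length = 18
  seg 7: (42.115,6.5) -> (51.115,22.088), length = 18
  seg 8: (51.115,22.088) -> (43.115,22.088), length = 8
Total = 80

Answer: 80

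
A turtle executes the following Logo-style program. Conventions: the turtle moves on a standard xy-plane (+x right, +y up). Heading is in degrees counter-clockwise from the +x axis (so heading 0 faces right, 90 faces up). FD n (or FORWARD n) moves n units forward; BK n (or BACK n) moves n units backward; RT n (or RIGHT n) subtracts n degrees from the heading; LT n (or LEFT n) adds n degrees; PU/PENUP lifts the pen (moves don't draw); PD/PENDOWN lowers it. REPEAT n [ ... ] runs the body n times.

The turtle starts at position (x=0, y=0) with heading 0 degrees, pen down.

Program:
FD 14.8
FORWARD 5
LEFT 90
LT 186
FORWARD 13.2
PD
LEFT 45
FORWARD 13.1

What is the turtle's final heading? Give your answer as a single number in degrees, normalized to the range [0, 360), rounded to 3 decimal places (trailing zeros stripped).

Answer: 321

Derivation:
Executing turtle program step by step:
Start: pos=(0,0), heading=0, pen down
FD 14.8: (0,0) -> (14.8,0) [heading=0, draw]
FD 5: (14.8,0) -> (19.8,0) [heading=0, draw]
LT 90: heading 0 -> 90
LT 186: heading 90 -> 276
FD 13.2: (19.8,0) -> (21.18,-13.128) [heading=276, draw]
PD: pen down
LT 45: heading 276 -> 321
FD 13.1: (21.18,-13.128) -> (31.36,-21.372) [heading=321, draw]
Final: pos=(31.36,-21.372), heading=321, 4 segment(s) drawn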